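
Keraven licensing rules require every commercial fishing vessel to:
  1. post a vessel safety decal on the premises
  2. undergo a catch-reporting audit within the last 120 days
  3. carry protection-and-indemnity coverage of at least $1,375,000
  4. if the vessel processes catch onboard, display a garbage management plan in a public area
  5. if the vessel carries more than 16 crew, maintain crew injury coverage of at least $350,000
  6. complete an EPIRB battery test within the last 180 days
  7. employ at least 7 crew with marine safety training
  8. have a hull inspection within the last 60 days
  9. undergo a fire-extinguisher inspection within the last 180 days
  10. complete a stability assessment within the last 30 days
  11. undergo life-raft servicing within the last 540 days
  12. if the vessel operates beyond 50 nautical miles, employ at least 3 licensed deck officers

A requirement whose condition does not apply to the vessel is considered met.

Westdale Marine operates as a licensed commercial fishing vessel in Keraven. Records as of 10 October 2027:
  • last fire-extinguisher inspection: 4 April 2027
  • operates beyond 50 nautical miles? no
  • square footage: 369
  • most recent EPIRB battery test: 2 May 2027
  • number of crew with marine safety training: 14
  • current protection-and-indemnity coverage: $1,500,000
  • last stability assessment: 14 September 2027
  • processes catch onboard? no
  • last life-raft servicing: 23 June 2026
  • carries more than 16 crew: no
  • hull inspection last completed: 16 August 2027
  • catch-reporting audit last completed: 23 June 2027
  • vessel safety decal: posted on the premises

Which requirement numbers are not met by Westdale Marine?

1. vessel safety decal present → met
2. catch-reporting audit 109 days ago vs limit 120 → met
3. protection-and-indemnity coverage $1,500,000 ≥ $1,375,000 → met
4. condition 'processes catch onboard' does not hold → requirement n/a → met
5. condition 'carries more than 16 crew' does not hold → requirement n/a → met
6. EPIRB battery test 161 days ago vs limit 180 → met
7. crew with marine safety training 14 ≥ 7 → met
8. hull inspection 55 days ago vs limit 60 → met
9. fire-extinguisher inspection 189 days ago vs limit 180 → not met
10. stability assessment 26 days ago vs limit 30 → met
11. life-raft servicing 474 days ago vs limit 540 → met
12. condition 'operates beyond 50 nautical miles' does not hold → requirement n/a → met
Not met: 9

9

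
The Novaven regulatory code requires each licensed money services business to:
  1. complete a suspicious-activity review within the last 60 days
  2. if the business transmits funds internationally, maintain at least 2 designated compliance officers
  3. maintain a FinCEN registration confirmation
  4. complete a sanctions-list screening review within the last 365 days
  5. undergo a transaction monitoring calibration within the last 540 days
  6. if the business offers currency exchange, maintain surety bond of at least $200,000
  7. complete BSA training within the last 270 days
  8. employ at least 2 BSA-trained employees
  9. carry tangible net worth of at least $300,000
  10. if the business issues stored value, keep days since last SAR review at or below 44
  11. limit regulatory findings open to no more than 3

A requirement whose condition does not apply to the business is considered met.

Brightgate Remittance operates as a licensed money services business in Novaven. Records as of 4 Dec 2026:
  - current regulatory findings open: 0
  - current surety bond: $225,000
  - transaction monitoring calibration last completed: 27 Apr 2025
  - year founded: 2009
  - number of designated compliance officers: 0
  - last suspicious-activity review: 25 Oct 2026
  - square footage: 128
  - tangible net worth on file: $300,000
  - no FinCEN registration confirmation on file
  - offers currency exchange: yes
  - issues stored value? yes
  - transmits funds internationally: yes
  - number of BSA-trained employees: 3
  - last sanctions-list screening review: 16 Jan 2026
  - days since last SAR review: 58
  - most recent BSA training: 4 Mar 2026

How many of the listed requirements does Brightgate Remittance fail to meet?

5

1. suspicious-activity review 40 days ago vs limit 60 → met
2. condition 'transmits funds internationally' holds; designated compliance officers 0 < 2 → not met
3. FinCEN registration confirmation absent → not met
4. sanctions-list screening review 322 days ago vs limit 365 → met
5. transaction monitoring calibration 586 days ago vs limit 540 → not met
6. condition 'offers currency exchange' holds; surety bond $225,000 ≥ $200,000 → met
7. BSA training 275 days ago vs limit 270 → not met
8. BSA-trained employees 3 ≥ 2 → met
9. tangible net worth $300,000 ≥ $300,000 → met
10. condition 'issues stored value' holds; days since last SAR review 58 > 44 → not met
11. regulatory findings open 0 ≤ 3 → met
Not met: 5 of 11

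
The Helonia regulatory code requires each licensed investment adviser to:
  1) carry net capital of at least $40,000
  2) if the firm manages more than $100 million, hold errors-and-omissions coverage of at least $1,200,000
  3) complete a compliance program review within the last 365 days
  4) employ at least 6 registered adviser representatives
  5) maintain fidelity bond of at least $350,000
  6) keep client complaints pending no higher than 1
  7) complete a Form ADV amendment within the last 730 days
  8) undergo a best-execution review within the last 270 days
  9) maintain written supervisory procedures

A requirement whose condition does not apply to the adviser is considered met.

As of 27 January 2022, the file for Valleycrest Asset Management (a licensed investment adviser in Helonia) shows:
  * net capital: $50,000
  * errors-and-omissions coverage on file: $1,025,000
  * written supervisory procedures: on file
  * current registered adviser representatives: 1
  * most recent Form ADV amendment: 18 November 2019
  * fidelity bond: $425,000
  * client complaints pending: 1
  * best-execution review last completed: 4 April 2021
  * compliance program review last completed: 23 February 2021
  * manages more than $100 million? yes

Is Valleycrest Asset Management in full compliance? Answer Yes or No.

1. net capital $50,000 ≥ $40,000 → met
2. condition 'manages more than $100 million' holds; errors-and-omissions coverage $1,025,000 < $1,200,000 → not met
3. compliance program review 338 days ago vs limit 365 → met
4. registered adviser representatives 1 < 6 → not met
5. fidelity bond $425,000 ≥ $350,000 → met
6. client complaints pending 1 ≤ 1 → met
7. Form ADV amendment 801 days ago vs limit 730 → not met
8. best-execution review 298 days ago vs limit 270 → not met
9. written supervisory procedures present → met
Not met: 2, 4, 7, 8

No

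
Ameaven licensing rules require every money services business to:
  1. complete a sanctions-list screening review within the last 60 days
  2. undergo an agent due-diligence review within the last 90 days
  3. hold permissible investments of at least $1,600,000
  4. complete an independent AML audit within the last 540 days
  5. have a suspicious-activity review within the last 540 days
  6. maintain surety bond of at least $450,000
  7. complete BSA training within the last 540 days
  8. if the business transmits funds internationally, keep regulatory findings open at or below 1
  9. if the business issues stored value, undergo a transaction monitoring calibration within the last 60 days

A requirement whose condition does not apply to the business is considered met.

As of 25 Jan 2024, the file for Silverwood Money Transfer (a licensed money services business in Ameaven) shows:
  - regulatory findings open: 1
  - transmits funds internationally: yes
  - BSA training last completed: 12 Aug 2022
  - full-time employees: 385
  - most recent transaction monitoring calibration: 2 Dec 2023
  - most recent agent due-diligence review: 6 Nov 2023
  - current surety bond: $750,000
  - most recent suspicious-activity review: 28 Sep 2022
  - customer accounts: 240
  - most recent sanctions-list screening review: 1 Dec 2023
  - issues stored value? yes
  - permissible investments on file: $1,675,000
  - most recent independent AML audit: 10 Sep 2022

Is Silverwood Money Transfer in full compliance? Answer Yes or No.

1. sanctions-list screening review 55 days ago vs limit 60 → met
2. agent due-diligence review 80 days ago vs limit 90 → met
3. permissible investments $1,675,000 ≥ $1,600,000 → met
4. independent AML audit 502 days ago vs limit 540 → met
5. suspicious-activity review 484 days ago vs limit 540 → met
6. surety bond $750,000 ≥ $450,000 → met
7. BSA training 531 days ago vs limit 540 → met
8. condition 'transmits funds internationally' holds; regulatory findings open 1 ≤ 1 → met
9. condition 'issues stored value' holds; transaction monitoring calibration 54 days ago vs limit 60 → met
All met.

Yes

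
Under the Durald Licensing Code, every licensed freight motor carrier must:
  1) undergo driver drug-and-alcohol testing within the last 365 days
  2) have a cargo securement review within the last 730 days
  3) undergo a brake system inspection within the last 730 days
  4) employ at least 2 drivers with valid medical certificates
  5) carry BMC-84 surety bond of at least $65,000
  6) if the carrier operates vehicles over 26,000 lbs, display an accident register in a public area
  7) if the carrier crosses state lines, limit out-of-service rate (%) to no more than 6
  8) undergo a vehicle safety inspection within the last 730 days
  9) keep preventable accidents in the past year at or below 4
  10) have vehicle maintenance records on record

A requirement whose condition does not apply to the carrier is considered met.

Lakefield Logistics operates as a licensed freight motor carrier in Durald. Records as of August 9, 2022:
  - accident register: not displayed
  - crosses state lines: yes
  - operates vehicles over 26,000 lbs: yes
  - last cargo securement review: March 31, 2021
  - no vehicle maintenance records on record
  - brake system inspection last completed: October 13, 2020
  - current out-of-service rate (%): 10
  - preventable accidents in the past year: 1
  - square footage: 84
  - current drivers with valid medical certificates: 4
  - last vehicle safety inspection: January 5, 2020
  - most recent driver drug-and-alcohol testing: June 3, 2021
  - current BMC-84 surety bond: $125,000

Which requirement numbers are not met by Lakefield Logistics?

1. driver drug-and-alcohol testing 432 days ago vs limit 365 → not met
2. cargo securement review 496 days ago vs limit 730 → met
3. brake system inspection 665 days ago vs limit 730 → met
4. drivers with valid medical certificates 4 ≥ 2 → met
5. BMC-84 surety bond $125,000 ≥ $65,000 → met
6. condition 'operates vehicles over 26,000 lbs' holds; accident register absent → not met
7. condition 'crosses state lines' holds; out-of-service rate (%) 10 > 6 → not met
8. vehicle safety inspection 947 days ago vs limit 730 → not met
9. preventable accidents in the past year 1 ≤ 4 → met
10. vehicle maintenance records absent → not met
Not met: 1, 6, 7, 8, 10

1, 6, 7, 8, 10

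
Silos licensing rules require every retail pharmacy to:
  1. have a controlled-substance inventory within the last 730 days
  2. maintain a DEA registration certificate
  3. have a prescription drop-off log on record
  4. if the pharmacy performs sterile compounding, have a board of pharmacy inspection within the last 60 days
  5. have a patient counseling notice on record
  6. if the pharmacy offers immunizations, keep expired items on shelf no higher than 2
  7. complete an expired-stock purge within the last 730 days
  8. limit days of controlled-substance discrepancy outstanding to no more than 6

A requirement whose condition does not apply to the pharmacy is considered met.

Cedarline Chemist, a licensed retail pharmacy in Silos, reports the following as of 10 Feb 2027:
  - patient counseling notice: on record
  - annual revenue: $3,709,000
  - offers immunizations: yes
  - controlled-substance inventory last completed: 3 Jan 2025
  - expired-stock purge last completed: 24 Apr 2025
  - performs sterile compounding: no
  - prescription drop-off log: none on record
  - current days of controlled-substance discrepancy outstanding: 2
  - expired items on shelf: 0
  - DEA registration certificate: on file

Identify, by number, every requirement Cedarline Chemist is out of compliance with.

1, 3

1. controlled-substance inventory 768 days ago vs limit 730 → not met
2. DEA registration certificate present → met
3. prescription drop-off log absent → not met
4. condition 'performs sterile compounding' does not hold → requirement n/a → met
5. patient counseling notice present → met
6. condition 'offers immunizations' holds; expired items on shelf 0 ≤ 2 → met
7. expired-stock purge 657 days ago vs limit 730 → met
8. days of controlled-substance discrepancy outstanding 2 ≤ 6 → met
Not met: 1, 3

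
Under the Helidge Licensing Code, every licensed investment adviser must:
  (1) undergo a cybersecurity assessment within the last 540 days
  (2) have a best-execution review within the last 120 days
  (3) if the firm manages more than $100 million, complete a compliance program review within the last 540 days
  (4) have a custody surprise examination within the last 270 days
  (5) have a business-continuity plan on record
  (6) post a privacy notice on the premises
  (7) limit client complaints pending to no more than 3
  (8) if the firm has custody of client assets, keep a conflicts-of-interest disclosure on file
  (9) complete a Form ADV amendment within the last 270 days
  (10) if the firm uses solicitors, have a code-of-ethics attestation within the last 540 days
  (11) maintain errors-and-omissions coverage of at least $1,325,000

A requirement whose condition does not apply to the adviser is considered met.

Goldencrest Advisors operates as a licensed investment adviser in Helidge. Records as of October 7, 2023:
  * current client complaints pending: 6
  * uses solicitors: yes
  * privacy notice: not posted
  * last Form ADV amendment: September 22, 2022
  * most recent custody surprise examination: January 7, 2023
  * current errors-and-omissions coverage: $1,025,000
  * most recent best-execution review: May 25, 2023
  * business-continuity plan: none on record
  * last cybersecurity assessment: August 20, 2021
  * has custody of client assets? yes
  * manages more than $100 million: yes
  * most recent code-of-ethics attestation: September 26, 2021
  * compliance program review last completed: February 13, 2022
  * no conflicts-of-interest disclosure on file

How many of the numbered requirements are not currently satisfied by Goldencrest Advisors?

11

1. cybersecurity assessment 778 days ago vs limit 540 → not met
2. best-execution review 135 days ago vs limit 120 → not met
3. condition 'manages more than $100 million' holds; compliance program review 601 days ago vs limit 540 → not met
4. custody surprise examination 273 days ago vs limit 270 → not met
5. business-continuity plan absent → not met
6. privacy notice absent → not met
7. client complaints pending 6 > 3 → not met
8. condition 'has custody of client assets' holds; conflicts-of-interest disclosure absent → not met
9. Form ADV amendment 380 days ago vs limit 270 → not met
10. condition 'uses solicitors' holds; code-of-ethics attestation 741 days ago vs limit 540 → not met
11. errors-and-omissions coverage $1,025,000 < $1,325,000 → not met
Not met: 11 of 11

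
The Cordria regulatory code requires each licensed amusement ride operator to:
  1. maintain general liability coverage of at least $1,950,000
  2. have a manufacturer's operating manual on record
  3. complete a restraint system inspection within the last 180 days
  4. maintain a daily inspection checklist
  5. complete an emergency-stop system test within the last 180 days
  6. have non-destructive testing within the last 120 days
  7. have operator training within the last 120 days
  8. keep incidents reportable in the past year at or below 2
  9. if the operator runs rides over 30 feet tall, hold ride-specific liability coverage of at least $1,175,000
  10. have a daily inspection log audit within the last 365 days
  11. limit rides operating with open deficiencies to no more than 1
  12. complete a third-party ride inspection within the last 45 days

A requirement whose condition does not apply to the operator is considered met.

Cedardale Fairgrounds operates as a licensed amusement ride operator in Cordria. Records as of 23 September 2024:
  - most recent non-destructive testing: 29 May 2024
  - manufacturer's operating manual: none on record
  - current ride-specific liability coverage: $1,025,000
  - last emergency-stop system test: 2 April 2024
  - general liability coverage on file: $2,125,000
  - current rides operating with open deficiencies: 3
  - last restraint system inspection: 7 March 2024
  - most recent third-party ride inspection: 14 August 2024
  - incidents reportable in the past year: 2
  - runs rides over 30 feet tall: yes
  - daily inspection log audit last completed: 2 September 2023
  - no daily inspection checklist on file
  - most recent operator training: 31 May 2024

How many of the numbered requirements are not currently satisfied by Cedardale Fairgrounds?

1. general liability coverage $2,125,000 ≥ $1,950,000 → met
2. manufacturer's operating manual absent → not met
3. restraint system inspection 200 days ago vs limit 180 → not met
4. daily inspection checklist absent → not met
5. emergency-stop system test 174 days ago vs limit 180 → met
6. non-destructive testing 117 days ago vs limit 120 → met
7. operator training 115 days ago vs limit 120 → met
8. incidents reportable in the past year 2 ≤ 2 → met
9. condition 'runs rides over 30 feet tall' holds; ride-specific liability coverage $1,025,000 < $1,175,000 → not met
10. daily inspection log audit 387 days ago vs limit 365 → not met
11. rides operating with open deficiencies 3 > 1 → not met
12. third-party ride inspection 40 days ago vs limit 45 → met
Not met: 6 of 12

6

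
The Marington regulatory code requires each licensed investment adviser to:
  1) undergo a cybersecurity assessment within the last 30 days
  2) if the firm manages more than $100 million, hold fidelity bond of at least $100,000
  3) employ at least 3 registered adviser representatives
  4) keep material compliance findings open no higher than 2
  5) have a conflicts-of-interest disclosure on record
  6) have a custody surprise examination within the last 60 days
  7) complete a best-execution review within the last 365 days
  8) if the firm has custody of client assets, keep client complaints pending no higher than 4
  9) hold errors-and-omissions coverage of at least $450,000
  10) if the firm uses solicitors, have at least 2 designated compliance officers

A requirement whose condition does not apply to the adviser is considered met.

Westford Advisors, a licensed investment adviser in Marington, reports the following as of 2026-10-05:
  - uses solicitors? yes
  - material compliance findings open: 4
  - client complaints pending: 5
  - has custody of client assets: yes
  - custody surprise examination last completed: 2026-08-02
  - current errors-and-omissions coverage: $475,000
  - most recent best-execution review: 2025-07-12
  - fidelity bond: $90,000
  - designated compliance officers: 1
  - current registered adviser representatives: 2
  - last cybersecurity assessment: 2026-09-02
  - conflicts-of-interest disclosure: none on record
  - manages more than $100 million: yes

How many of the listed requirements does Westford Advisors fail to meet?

1. cybersecurity assessment 33 days ago vs limit 30 → not met
2. condition 'manages more than $100 million' holds; fidelity bond $90,000 < $100,000 → not met
3. registered adviser representatives 2 < 3 → not met
4. material compliance findings open 4 > 2 → not met
5. conflicts-of-interest disclosure absent → not met
6. custody surprise examination 64 days ago vs limit 60 → not met
7. best-execution review 450 days ago vs limit 365 → not met
8. condition 'has custody of client assets' holds; client complaints pending 5 > 4 → not met
9. errors-and-omissions coverage $475,000 ≥ $450,000 → met
10. condition 'uses solicitors' holds; designated compliance officers 1 < 2 → not met
Not met: 9 of 10

9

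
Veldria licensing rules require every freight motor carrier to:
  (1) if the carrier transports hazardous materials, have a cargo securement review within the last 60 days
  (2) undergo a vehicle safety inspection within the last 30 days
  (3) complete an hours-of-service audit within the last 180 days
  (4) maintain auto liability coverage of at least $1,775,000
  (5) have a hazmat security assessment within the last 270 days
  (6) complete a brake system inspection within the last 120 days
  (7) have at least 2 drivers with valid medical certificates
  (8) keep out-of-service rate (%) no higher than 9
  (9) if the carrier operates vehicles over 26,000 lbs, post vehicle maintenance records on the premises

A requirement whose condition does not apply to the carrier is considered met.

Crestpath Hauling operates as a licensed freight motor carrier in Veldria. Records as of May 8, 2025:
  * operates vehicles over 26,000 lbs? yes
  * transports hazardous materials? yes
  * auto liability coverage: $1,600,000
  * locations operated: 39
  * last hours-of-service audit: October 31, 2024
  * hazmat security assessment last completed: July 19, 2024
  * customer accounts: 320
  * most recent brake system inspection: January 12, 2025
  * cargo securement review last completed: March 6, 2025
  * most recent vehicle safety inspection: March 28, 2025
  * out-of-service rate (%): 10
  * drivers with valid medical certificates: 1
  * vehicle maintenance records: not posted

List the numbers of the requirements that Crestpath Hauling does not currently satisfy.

1. condition 'transports hazardous materials' holds; cargo securement review 63 days ago vs limit 60 → not met
2. vehicle safety inspection 41 days ago vs limit 30 → not met
3. hours-of-service audit 189 days ago vs limit 180 → not met
4. auto liability coverage $1,600,000 < $1,775,000 → not met
5. hazmat security assessment 293 days ago vs limit 270 → not met
6. brake system inspection 116 days ago vs limit 120 → met
7. drivers with valid medical certificates 1 < 2 → not met
8. out-of-service rate (%) 10 > 9 → not met
9. condition 'operates vehicles over 26,000 lbs' holds; vehicle maintenance records absent → not met
Not met: 1, 2, 3, 4, 5, 7, 8, 9

1, 2, 3, 4, 5, 7, 8, 9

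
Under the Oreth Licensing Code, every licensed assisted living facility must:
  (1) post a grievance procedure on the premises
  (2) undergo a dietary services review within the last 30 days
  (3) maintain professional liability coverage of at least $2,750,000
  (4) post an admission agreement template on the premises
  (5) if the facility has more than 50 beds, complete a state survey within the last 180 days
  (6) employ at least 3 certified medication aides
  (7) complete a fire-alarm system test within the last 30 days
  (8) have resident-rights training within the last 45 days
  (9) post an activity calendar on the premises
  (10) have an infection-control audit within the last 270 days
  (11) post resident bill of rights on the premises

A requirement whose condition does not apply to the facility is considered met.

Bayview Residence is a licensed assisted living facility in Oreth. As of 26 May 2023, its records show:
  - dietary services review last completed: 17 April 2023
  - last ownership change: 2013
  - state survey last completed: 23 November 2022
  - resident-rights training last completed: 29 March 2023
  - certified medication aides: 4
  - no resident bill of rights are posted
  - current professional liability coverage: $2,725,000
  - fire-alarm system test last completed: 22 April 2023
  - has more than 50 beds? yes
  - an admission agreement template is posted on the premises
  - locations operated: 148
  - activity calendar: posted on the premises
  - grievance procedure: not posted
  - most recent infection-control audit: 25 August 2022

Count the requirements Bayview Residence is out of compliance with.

1. grievance procedure absent → not met
2. dietary services review 39 days ago vs limit 30 → not met
3. professional liability coverage $2,725,000 < $2,750,000 → not met
4. admission agreement template present → met
5. condition 'has more than 50 beds' holds; state survey 184 days ago vs limit 180 → not met
6. certified medication aides 4 ≥ 3 → met
7. fire-alarm system test 34 days ago vs limit 30 → not met
8. resident-rights training 58 days ago vs limit 45 → not met
9. activity calendar present → met
10. infection-control audit 274 days ago vs limit 270 → not met
11. resident bill of rights absent → not met
Not met: 8 of 11

8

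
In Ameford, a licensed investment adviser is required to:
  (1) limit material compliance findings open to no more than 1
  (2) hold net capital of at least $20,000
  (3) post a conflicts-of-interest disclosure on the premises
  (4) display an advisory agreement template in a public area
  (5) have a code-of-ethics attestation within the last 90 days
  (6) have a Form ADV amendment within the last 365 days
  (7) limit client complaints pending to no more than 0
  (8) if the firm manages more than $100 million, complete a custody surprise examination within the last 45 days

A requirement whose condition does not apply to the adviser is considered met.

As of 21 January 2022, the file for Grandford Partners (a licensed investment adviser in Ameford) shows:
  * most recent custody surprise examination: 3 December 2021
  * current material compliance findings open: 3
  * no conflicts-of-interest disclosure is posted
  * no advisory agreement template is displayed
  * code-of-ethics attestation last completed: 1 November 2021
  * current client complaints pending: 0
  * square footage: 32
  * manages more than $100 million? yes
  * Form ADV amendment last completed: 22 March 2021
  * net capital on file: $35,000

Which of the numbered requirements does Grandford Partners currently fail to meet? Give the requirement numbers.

1. material compliance findings open 3 > 1 → not met
2. net capital $35,000 ≥ $20,000 → met
3. conflicts-of-interest disclosure absent → not met
4. advisory agreement template absent → not met
5. code-of-ethics attestation 81 days ago vs limit 90 → met
6. Form ADV amendment 305 days ago vs limit 365 → met
7. client complaints pending 0 ≤ 0 → met
8. condition 'manages more than $100 million' holds; custody surprise examination 49 days ago vs limit 45 → not met
Not met: 1, 3, 4, 8

1, 3, 4, 8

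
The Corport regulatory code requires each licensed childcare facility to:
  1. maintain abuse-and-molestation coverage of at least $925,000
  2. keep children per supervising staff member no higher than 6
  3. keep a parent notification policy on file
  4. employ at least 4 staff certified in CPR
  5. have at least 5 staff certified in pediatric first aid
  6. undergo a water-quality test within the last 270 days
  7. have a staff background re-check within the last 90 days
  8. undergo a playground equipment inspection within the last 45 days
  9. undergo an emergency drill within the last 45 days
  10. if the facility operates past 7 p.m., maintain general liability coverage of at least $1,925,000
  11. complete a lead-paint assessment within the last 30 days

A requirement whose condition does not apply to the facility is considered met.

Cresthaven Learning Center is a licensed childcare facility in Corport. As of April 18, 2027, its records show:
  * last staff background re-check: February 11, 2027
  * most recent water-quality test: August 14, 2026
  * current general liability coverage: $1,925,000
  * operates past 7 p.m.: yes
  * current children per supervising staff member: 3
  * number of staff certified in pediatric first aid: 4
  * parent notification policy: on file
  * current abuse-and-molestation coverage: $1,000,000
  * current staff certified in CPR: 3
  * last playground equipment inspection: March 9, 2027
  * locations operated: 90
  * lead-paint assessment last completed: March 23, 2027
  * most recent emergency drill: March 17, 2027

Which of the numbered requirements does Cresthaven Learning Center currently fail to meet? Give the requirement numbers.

4, 5

1. abuse-and-molestation coverage $1,000,000 ≥ $925,000 → met
2. children per supervising staff member 3 ≤ 6 → met
3. parent notification policy present → met
4. staff certified in CPR 3 < 4 → not met
5. staff certified in pediatric first aid 4 < 5 → not met
6. water-quality test 247 days ago vs limit 270 → met
7. staff background re-check 66 days ago vs limit 90 → met
8. playground equipment inspection 40 days ago vs limit 45 → met
9. emergency drill 32 days ago vs limit 45 → met
10. condition 'operates past 7 p.m.' holds; general liability coverage $1,925,000 ≥ $1,925,000 → met
11. lead-paint assessment 26 days ago vs limit 30 → met
Not met: 4, 5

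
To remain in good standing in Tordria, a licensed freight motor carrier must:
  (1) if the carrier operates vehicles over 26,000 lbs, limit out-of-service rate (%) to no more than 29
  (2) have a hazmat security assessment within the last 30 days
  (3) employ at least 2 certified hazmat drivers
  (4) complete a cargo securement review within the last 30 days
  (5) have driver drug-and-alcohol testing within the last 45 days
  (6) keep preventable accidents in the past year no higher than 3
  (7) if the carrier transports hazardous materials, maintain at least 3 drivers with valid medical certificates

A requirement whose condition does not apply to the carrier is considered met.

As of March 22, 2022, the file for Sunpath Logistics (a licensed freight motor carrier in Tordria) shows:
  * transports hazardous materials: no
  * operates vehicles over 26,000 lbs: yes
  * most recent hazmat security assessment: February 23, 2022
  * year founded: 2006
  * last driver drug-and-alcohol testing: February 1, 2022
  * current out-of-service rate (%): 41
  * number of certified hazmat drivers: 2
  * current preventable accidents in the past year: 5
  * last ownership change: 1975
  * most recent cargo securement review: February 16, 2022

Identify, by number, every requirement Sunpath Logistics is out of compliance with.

1. condition 'operates vehicles over 26,000 lbs' holds; out-of-service rate (%) 41 > 29 → not met
2. hazmat security assessment 27 days ago vs limit 30 → met
3. certified hazmat drivers 2 ≥ 2 → met
4. cargo securement review 34 days ago vs limit 30 → not met
5. driver drug-and-alcohol testing 49 days ago vs limit 45 → not met
6. preventable accidents in the past year 5 > 3 → not met
7. condition 'transports hazardous materials' does not hold → requirement n/a → met
Not met: 1, 4, 5, 6

1, 4, 5, 6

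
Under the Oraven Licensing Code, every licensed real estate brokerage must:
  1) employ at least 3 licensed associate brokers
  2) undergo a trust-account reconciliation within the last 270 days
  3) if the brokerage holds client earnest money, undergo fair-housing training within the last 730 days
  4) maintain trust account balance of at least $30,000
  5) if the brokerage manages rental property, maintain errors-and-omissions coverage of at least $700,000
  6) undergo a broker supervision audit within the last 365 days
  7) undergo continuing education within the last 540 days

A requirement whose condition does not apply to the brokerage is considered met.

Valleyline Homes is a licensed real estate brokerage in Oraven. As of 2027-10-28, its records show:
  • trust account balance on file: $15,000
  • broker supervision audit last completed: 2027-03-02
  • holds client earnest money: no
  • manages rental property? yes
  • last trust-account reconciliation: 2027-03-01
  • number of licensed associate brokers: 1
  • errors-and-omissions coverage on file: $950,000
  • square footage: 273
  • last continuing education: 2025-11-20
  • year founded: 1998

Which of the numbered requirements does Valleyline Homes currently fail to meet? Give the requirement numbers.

1, 4, 7

1. licensed associate brokers 1 < 3 → not met
2. trust-account reconciliation 241 days ago vs limit 270 → met
3. condition 'holds client earnest money' does not hold → requirement n/a → met
4. trust account balance $15,000 < $30,000 → not met
5. condition 'manages rental property' holds; errors-and-omissions coverage $950,000 ≥ $700,000 → met
6. broker supervision audit 240 days ago vs limit 365 → met
7. continuing education 707 days ago vs limit 540 → not met
Not met: 1, 4, 7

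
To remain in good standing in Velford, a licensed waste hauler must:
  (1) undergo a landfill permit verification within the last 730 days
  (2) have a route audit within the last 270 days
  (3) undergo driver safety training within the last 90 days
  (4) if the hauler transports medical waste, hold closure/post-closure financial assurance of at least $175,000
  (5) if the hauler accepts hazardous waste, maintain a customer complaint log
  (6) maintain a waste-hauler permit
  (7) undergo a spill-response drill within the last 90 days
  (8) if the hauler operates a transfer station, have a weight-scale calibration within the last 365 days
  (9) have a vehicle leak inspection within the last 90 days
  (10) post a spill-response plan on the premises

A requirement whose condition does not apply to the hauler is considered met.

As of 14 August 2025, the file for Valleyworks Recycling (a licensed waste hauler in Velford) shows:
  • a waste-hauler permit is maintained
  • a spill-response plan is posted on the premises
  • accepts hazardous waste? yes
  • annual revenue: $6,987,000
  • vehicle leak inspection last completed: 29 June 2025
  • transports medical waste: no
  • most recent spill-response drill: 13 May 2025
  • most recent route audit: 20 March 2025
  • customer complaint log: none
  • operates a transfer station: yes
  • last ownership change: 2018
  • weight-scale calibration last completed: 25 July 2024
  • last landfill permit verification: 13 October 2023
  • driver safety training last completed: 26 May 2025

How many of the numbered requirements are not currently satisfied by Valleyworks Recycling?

3

1. landfill permit verification 671 days ago vs limit 730 → met
2. route audit 147 days ago vs limit 270 → met
3. driver safety training 80 days ago vs limit 90 → met
4. condition 'transports medical waste' does not hold → requirement n/a → met
5. condition 'accepts hazardous waste' holds; customer complaint log absent → not met
6. waste-hauler permit present → met
7. spill-response drill 93 days ago vs limit 90 → not met
8. condition 'operates a transfer station' holds; weight-scale calibration 385 days ago vs limit 365 → not met
9. vehicle leak inspection 46 days ago vs limit 90 → met
10. spill-response plan present → met
Not met: 3 of 10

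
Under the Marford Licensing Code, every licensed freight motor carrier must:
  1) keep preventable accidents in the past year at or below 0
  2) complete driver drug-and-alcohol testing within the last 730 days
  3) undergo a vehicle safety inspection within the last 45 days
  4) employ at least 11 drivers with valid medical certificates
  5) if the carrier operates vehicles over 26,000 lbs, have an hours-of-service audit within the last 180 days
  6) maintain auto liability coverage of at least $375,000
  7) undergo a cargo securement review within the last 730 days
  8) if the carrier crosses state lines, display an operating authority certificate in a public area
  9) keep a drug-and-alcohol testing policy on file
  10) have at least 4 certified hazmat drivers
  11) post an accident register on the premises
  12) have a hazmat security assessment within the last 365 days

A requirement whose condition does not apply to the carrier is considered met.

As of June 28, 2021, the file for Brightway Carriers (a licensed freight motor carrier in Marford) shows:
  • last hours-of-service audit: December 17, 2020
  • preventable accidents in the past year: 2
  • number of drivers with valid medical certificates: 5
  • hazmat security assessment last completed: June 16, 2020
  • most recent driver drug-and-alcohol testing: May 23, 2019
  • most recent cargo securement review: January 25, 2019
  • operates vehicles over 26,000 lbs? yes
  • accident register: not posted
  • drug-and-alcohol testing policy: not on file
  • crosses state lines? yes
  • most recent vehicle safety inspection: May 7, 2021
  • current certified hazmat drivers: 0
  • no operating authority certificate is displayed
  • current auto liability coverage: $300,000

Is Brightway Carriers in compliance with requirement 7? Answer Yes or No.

No

7. cargo securement review 885 days ago vs limit 730 → not met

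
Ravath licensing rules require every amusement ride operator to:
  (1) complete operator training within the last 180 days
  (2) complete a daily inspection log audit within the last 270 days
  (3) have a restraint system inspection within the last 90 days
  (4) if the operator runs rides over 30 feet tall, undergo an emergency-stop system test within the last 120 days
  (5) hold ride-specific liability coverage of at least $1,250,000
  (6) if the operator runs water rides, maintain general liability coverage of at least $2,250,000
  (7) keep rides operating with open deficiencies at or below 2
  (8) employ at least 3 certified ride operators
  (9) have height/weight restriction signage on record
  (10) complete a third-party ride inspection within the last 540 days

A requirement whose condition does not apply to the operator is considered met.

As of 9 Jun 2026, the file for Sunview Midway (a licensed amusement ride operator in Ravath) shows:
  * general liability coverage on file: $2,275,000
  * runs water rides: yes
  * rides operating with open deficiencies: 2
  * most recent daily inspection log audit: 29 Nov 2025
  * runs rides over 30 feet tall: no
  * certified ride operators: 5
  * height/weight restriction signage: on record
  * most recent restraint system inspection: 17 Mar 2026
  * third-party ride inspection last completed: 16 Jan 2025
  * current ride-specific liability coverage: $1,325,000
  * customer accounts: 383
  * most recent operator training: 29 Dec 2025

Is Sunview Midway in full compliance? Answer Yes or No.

1. operator training 162 days ago vs limit 180 → met
2. daily inspection log audit 192 days ago vs limit 270 → met
3. restraint system inspection 84 days ago vs limit 90 → met
4. condition 'runs rides over 30 feet tall' does not hold → requirement n/a → met
5. ride-specific liability coverage $1,325,000 ≥ $1,250,000 → met
6. condition 'runs water rides' holds; general liability coverage $2,275,000 ≥ $2,250,000 → met
7. rides operating with open deficiencies 2 ≤ 2 → met
8. certified ride operators 5 ≥ 3 → met
9. height/weight restriction signage present → met
10. third-party ride inspection 509 days ago vs limit 540 → met
All met.

Yes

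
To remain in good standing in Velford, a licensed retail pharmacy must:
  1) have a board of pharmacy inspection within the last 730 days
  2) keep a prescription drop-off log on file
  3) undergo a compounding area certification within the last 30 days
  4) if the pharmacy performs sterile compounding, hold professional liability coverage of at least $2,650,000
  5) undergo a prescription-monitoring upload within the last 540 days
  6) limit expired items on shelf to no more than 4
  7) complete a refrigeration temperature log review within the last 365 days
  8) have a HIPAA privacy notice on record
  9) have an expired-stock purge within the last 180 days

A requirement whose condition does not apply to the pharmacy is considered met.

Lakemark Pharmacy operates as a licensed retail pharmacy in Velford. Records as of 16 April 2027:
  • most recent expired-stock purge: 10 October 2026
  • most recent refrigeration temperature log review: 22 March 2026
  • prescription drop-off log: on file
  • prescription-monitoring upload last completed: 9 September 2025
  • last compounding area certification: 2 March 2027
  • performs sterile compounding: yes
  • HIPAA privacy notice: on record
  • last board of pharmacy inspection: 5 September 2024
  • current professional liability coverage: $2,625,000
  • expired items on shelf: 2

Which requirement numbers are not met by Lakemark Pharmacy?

1. board of pharmacy inspection 953 days ago vs limit 730 → not met
2. prescription drop-off log present → met
3. compounding area certification 45 days ago vs limit 30 → not met
4. condition 'performs sterile compounding' holds; professional liability coverage $2,625,000 < $2,650,000 → not met
5. prescription-monitoring upload 584 days ago vs limit 540 → not met
6. expired items on shelf 2 ≤ 4 → met
7. refrigeration temperature log review 390 days ago vs limit 365 → not met
8. HIPAA privacy notice present → met
9. expired-stock purge 188 days ago vs limit 180 → not met
Not met: 1, 3, 4, 5, 7, 9

1, 3, 4, 5, 7, 9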